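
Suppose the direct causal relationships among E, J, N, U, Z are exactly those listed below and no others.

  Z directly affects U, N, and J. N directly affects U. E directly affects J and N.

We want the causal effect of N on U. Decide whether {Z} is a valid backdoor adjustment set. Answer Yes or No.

Yes

Backdoor paths from N to U (paths whose first edge points into N):
  P1: N <- Z -> U
  P2: N <- E -> J <- Z -> U
Condition 1 (no descendant of N in the set): holds — descendants of N are {U}; none are in {Z}.
Condition 2 (every backdoor path blocked by {Z}):
  P1: blocked at fork node Z ∈ conditioning set.
  P2: blocked at collider J (neither it nor any descendant is in the conditioning set).
{Z} satisfies the backdoor criterion.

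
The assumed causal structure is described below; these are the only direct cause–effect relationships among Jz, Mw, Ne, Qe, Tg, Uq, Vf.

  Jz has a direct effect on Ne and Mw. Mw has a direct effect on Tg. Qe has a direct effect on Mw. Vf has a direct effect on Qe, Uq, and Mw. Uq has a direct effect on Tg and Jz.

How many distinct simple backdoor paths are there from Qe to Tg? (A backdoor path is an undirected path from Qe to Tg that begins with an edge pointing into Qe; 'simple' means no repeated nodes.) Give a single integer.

4

A backdoor path from Qe to Tg is any simple undirected path whose first edge points into Qe (i.e. leaves Qe via a parent).
Parents of Qe: {Vf}.
Enumerating:
  P1: Qe <- Vf -> Uq -> Jz -> Mw -> Tg
  P2: Qe <- Vf -> Uq -> Tg
  P3: Qe <- Vf -> Mw <- Jz <- Uq -> Tg
  P4: Qe <- Vf -> Mw -> Tg
That exhausts the simple backdoor paths. Count: 4.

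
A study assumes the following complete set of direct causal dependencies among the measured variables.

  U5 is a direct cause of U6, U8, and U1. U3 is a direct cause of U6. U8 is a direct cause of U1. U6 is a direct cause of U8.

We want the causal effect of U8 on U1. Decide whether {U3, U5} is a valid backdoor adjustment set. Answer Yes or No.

Backdoor paths from U8 to U1 (paths whose first edge points into U8):
  P1: U8 <- U5 -> U1
  P2: U8 <- U6 <- U5 -> U1
Condition 1 (no descendant of U8 in the set): holds — descendants of U8 are {U1}; none are in {U3, U5}.
Condition 2 (every backdoor path blocked by {U3, U5}):
  P1: blocked at fork node U5 ∈ conditioning set.
  P2: blocked at fork node U5 ∈ conditioning set.
{U3, U5} satisfies the backdoor criterion.

Yes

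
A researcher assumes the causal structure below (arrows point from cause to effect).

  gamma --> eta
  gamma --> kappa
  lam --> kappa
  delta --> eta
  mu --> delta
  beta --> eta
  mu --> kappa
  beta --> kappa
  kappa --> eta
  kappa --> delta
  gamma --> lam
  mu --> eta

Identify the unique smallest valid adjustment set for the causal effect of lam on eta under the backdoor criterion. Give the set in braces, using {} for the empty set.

Variables eligible for adjustment (non-descendants of lam, excluding lam and eta): {beta, gamma, mu}.
Backdoor paths from lam to eta:
  P1: lam <- gamma -> kappa <- beta -> eta
  P2: lam <- gamma -> kappa <- mu -> delta -> eta
  P3: lam <- gamma -> kappa <- mu -> eta
  P4: lam <- gamma -> kappa -> delta <- mu -> eta
  P5: lam <- gamma -> kappa -> delta -> eta
  P6: lam <- gamma -> kappa -> eta
  P7: lam <- gamma -> eta
The empty set is not sufficient: P5 (lam <- gamma -> kappa -> delta -> eta) has no collider blocking it and no conditioned non-collider, so it is open.
Try {gamma}:
  P1: blocked at fork node gamma ∈ conditioning set.
  P2: blocked at fork node gamma ∈ conditioning set.
  P3: blocked at fork node gamma ∈ conditioning set.
  P4: blocked at fork node gamma ∈ conditioning set.
  P5: blocked at fork node gamma ∈ conditioning set.
  P6: blocked at fork node gamma ∈ conditioning set.
  P7: blocked at fork node gamma ∈ conditioning set.
{gamma} contains no descendant of lam and blocks every backdoor path.
No other singleton works — e.g. {beta} leaves P5 open — so {gamma} is the unique smallest valid adjustment set.

{gamma}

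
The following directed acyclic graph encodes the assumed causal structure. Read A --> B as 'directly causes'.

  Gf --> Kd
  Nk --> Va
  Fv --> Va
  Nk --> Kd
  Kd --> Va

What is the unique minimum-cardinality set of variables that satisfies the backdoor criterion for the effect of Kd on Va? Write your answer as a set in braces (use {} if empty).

{Nk}

Variables eligible for adjustment (non-descendants of Kd, excluding Kd and Va): {Fv, Gf, Nk}.
Backdoor paths from Kd to Va:
  P1: Kd <- Nk -> Va
The empty set is not sufficient: P1 (Kd <- Nk -> Va) has no collider blocking it and no conditioned non-collider, so it is open.
Try {Nk}:
  P1: blocked at fork node Nk ∈ conditioning set.
{Nk} contains no descendant of Kd and blocks every backdoor path.
No other singleton works — e.g. {Gf} leaves P1 open — so {Nk} is the unique smallest valid adjustment set.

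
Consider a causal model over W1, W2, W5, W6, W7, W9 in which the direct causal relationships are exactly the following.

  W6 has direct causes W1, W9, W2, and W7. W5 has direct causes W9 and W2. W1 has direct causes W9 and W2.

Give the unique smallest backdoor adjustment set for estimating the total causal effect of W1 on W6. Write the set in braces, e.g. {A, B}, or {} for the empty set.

Variables eligible for adjustment (non-descendants of W1, excluding W1 and W6): {W2, W5, W7, W9}.
Backdoor paths from W1 to W6:
  P1: W1 <- W2 -> W5 <- W9 -> W6
  P2: W1 <- W2 -> W6
  P3: W1 <- W9 -> W5 <- W2 -> W6
  P4: W1 <- W9 -> W6
The empty set is not sufficient: P2 (W1 <- W2 -> W6) has no collider blocking it and no conditioned non-collider, so it is open.
Try {W2, W9}:
  P1: blocked at fork node W2 ∈ conditioning set.
  P2: blocked at fork node W2 ∈ conditioning set.
  P3: blocked at fork node W9 ∈ conditioning set.
  P4: blocked at fork node W9 ∈ conditioning set.
{W2, W9} contains no descendant of W1 and blocks every backdoor path.
Every element of {W2, W9} is needed (dropping W2 leaves P2 open; dropping W9 leaves P4 open), so no proper subset is valid.
Among all size-2 subsets of the eligible variables, only {W2, W9} blocks every backdoor path, so it is the unique smallest valid adjustment set.

{W2, W9}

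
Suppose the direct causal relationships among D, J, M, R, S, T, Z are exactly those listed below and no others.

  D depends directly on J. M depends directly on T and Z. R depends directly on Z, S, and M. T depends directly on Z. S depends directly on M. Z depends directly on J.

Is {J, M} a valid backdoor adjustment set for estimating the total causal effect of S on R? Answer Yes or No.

Backdoor paths from S to R (paths whose first edge points into S):
  P1: S <- M <- Z -> R
  P2: S <- M <- T <- Z -> R
  P3: S <- M -> R
Condition 1 (no descendant of S in the set): holds — descendants of S are {R}; none are in {J, M}.
Condition 2 (every backdoor path blocked by {J, M}):
  P1: blocked at chain node M ∈ conditioning set.
  P2: blocked at chain node M ∈ conditioning set.
  P3: blocked at fork node M ∈ conditioning set.
{J, M} satisfies the backdoor criterion.

Yes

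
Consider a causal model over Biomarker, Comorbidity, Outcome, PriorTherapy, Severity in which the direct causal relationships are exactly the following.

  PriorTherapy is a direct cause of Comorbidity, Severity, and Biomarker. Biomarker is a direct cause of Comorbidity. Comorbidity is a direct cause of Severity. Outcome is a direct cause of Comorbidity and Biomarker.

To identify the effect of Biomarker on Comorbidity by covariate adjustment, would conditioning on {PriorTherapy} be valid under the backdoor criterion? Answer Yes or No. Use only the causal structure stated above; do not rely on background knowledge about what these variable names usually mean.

Backdoor paths from Biomarker to Comorbidity (paths whose first edge points into Biomarker):
  P1: Biomarker <- Outcome -> Comorbidity
  P2: Biomarker <- PriorTherapy -> Comorbidity
  P3: Biomarker <- PriorTherapy -> Severity <- Comorbidity
Condition 1 (no descendant of Biomarker in the set): holds — descendants of Biomarker are {Comorbidity, Severity}; none are in {PriorTherapy}.
Condition 2 (every backdoor path blocked by {PriorTherapy}):
  P1: open — no interior node is in the conditioning set.
  P2: blocked at fork node PriorTherapy ∈ conditioning set.
  P3: blocked at fork node PriorTherapy ∈ conditioning set.
{PriorTherapy} does not satisfy the backdoor criterion.

No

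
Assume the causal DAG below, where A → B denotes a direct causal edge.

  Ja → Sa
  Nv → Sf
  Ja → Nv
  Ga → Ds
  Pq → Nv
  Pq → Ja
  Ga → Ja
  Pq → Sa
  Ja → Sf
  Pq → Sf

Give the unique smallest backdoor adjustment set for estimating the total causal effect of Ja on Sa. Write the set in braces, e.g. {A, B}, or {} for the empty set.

{Pq}

Variables eligible for adjustment (non-descendants of Ja, excluding Ja and Sa): {Ds, Ga, Pq}.
Backdoor paths from Ja to Sa:
  P1: Ja <- Pq -> Sa
The empty set is not sufficient: P1 (Ja <- Pq -> Sa) has no collider blocking it and no conditioned non-collider, so it is open.
Try {Pq}:
  P1: blocked at fork node Pq ∈ conditioning set.
{Pq} contains no descendant of Ja and blocks every backdoor path.
No other singleton works — e.g. {Ga} leaves P1 open — so {Pq} is the unique smallest valid adjustment set.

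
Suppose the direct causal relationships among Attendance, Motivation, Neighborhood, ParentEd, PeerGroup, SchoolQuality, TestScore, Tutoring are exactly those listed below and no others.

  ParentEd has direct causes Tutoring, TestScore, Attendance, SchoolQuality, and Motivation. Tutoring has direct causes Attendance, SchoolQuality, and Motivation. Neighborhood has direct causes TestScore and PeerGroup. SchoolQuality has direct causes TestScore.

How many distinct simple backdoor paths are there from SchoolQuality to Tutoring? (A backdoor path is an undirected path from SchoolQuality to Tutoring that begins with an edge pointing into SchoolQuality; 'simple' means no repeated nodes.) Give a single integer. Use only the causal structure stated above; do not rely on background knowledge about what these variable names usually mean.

A backdoor path from SchoolQuality to Tutoring is any simple undirected path whose first edge points into SchoolQuality (i.e. leaves SchoolQuality via a parent).
Parents of SchoolQuality: {TestScore}.
Enumerating:
  P1: SchoolQuality <- TestScore -> ParentEd <- Attendance -> Tutoring
  P2: SchoolQuality <- TestScore -> ParentEd <- Motivation -> Tutoring
  P3: SchoolQuality <- TestScore -> ParentEd <- Tutoring
That exhausts the simple backdoor paths. Count: 3.

3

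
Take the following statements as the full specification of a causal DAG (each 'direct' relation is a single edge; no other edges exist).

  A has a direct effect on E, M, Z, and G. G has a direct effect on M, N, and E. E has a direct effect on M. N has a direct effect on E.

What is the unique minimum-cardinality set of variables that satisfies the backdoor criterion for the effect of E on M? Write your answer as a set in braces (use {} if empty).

Variables eligible for adjustment (non-descendants of E, excluding E and M): {A, G, N, Z}.
Backdoor paths from E to M:
  P1: E <- A -> G -> M
  P2: E <- A -> M
  P3: E <- G <- A -> M
  P4: E <- G -> M
  P5: E <- N <- G <- A -> M
  P6: E <- N <- G -> M
The empty set is not sufficient: P1 (E <- A -> G -> M) has no collider blocking it and no conditioned non-collider, so it is open.
Try {A, G}:
  P1: blocked at fork node A ∈ conditioning set.
  P2: blocked at fork node A ∈ conditioning set.
  P3: blocked at chain node G ∈ conditioning set.
  P4: blocked at fork node G ∈ conditioning set.
  P5: blocked at chain node G ∈ conditioning set.
  P6: blocked at fork node G ∈ conditioning set.
{A, G} contains no descendant of E and blocks every backdoor path.
Every element of {A, G} is needed (dropping A leaves P2 open; dropping G leaves P4 open), so no proper subset is valid.
Among all size-2 subsets of the eligible variables, only {A, G} blocks every backdoor path, so it is the unique smallest valid adjustment set.

{A, G}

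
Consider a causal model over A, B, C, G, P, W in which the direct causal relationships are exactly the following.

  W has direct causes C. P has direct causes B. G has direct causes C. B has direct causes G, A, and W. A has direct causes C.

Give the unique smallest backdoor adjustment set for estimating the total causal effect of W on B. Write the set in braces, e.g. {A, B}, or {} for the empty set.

{C}

Variables eligible for adjustment (non-descendants of W, excluding W and B): {A, C, G}.
Backdoor paths from W to B:
  P1: W <- C -> G -> B
  P2: W <- C -> A -> B
The empty set is not sufficient: P1 (W <- C -> G -> B) has no collider blocking it and no conditioned non-collider, so it is open.
Try {C}:
  P1: blocked at fork node C ∈ conditioning set.
  P2: blocked at fork node C ∈ conditioning set.
{C} contains no descendant of W and blocks every backdoor path.
No other singleton works — e.g. {G} leaves P2 open — so {C} is the unique smallest valid adjustment set.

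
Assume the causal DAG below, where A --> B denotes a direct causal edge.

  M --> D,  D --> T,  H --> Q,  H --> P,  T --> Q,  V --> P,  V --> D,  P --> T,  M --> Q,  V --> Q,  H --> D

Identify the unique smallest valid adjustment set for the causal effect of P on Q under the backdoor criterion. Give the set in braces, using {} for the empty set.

Variables eligible for adjustment (non-descendants of P, excluding P and Q): {D, H, M, V}.
Backdoor paths from P to Q:
  P1: P <- H -> D <- M -> Q
  P2: P <- H -> D <- V -> Q
  P3: P <- H -> D -> T -> Q
  P4: P <- H -> Q
  P5: P <- V -> D <- H -> Q
  P6: P <- V -> D <- M -> Q
  P7: P <- V -> D -> T -> Q
  P8: P <- V -> Q
The empty set is not sufficient: P3 (P <- H -> D -> T -> Q) has no collider blocking it and no conditioned non-collider, so it is open.
Try {H, V}:
  P1: blocked at fork node H ∈ conditioning set.
  P2: blocked at fork node H ∈ conditioning set.
  P3: blocked at fork node H ∈ conditioning set.
  P4: blocked at fork node H ∈ conditioning set.
  P5: blocked at fork node V ∈ conditioning set.
  P6: blocked at fork node V ∈ conditioning set.
  P7: blocked at fork node V ∈ conditioning set.
  P8: blocked at fork node V ∈ conditioning set.
{H, V} contains no descendant of P and blocks every backdoor path.
Every element of {H, V} is needed (dropping H leaves P3 open; dropping V leaves P7 open), so no proper subset is valid.
Among all size-2 subsets of the eligible variables, only {H, V} blocks every backdoor path, so it is the unique smallest valid adjustment set.

{H, V}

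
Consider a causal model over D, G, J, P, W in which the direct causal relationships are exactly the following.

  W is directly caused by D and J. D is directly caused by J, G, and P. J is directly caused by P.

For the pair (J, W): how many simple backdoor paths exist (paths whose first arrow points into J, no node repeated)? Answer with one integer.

1

A backdoor path from J to W is any simple undirected path whose first edge points into J (i.e. leaves J via a parent).
Parents of J: {P}.
Enumerating:
  P1: J <- P -> D -> W
That exhausts the simple backdoor paths. Count: 1.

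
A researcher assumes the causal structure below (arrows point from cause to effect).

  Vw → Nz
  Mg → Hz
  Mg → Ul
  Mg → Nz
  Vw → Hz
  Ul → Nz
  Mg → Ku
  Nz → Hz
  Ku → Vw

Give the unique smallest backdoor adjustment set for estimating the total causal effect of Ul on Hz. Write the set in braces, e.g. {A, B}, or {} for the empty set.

{Mg}

Variables eligible for adjustment (non-descendants of Ul, excluding Ul and Hz): {Ku, Mg, Vw}.
Backdoor paths from Ul to Hz:
  P1: Ul <- Mg -> Ku -> Vw -> Nz -> Hz
  P2: Ul <- Mg -> Ku -> Vw -> Hz
  P3: Ul <- Mg -> Nz <- Vw -> Hz
  P4: Ul <- Mg -> Nz -> Hz
  P5: Ul <- Mg -> Hz
The empty set is not sufficient: P1 (Ul <- Mg -> Ku -> Vw -> Nz -> Hz) has no collider blocking it and no conditioned non-collider, so it is open.
Try {Mg}:
  P1: blocked at fork node Mg ∈ conditioning set.
  P2: blocked at fork node Mg ∈ conditioning set.
  P3: blocked at fork node Mg ∈ conditioning set.
  P4: blocked at fork node Mg ∈ conditioning set.
  P5: blocked at fork node Mg ∈ conditioning set.
{Mg} contains no descendant of Ul and blocks every backdoor path.
No other singleton works — e.g. {Ku} leaves P4 open — so {Mg} is the unique smallest valid adjustment set.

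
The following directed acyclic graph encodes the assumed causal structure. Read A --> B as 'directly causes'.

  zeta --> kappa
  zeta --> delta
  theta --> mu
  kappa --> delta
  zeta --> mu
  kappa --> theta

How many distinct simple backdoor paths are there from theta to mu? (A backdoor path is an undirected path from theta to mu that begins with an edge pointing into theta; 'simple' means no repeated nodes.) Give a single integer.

A backdoor path from theta to mu is any simple undirected path whose first edge points into theta (i.e. leaves theta via a parent).
Parents of theta: {kappa}.
Enumerating:
  P1: theta <- kappa <- zeta -> mu
  P2: theta <- kappa -> delta <- zeta -> mu
That exhausts the simple backdoor paths. Count: 2.

2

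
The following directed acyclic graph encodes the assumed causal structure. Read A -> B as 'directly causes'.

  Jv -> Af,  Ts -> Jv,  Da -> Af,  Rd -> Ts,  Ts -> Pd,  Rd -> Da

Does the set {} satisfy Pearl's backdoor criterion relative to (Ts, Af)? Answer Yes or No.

No

Backdoor paths from Ts to Af (paths whose first edge points into Ts):
  P1: Ts <- Rd -> Da -> Af
Condition 1 (no descendant of Ts in the set): holds — descendants of Ts are {Af, Jv, Pd}; none are in {}.
Condition 2 (every backdoor path blocked by {}):
  P1: open — no interior node is in the conditioning set.
{} does not satisfy the backdoor criterion.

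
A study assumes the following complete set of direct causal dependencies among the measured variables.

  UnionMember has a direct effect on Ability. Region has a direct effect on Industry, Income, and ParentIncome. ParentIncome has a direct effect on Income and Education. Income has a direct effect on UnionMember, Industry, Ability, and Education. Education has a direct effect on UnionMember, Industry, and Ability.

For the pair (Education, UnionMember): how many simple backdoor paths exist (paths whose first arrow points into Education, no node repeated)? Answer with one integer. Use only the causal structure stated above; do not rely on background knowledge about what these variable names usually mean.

8

A backdoor path from Education to UnionMember is any simple undirected path whose first edge points into Education (i.e. leaves Education via a parent).
Parents of Education: {Income, ParentIncome}.
Enumerating:
  P1: Education <- ParentIncome <- Region -> Income -> UnionMember
  P2: Education <- ParentIncome <- Region -> Income -> Ability <- UnionMember
  P3: Education <- ParentIncome <- Region -> Industry <- Income -> UnionMember
  P4: Education <- ParentIncome <- Region -> Industry <- Income -> Ability <- UnionMember
  P5: Education <- ParentIncome -> Income -> UnionMember
  P6: Education <- ParentIncome -> Income -> Ability <- UnionMember
  P7: Education <- Income -> UnionMember
  P8: Education <- Income -> Ability <- UnionMember
That exhausts the simple backdoor paths. Count: 8.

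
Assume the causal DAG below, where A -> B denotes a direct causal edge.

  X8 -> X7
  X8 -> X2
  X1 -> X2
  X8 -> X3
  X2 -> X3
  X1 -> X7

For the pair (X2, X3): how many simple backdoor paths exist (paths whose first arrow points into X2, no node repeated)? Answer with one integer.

2

A backdoor path from X2 to X3 is any simple undirected path whose first edge points into X2 (i.e. leaves X2 via a parent).
Parents of X2: {X1, X8}.
Enumerating:
  P1: X2 <- X8 -> X3
  P2: X2 <- X1 -> X7 <- X8 -> X3
That exhausts the simple backdoor paths. Count: 2.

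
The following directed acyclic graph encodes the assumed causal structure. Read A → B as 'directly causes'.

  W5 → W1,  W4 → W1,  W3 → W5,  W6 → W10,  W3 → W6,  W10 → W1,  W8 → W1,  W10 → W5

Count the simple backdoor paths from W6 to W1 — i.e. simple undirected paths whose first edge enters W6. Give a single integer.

A backdoor path from W6 to W1 is any simple undirected path whose first edge points into W6 (i.e. leaves W6 via a parent).
Parents of W6: {W3}.
Enumerating:
  P1: W6 <- W3 -> W5 <- W10 -> W1
  P2: W6 <- W3 -> W5 -> W1
That exhausts the simple backdoor paths. Count: 2.

2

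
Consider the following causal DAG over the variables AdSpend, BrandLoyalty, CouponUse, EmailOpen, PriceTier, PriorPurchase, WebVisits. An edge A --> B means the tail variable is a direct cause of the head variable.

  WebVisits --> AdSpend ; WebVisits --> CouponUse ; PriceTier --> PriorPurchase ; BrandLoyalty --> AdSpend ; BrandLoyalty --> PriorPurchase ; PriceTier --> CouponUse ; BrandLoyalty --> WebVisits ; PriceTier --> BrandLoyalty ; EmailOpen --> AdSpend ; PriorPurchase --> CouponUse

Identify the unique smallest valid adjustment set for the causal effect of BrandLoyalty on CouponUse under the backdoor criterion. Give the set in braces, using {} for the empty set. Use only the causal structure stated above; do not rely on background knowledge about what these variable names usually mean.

{PriceTier}

Variables eligible for adjustment (non-descendants of BrandLoyalty, excluding BrandLoyalty and CouponUse): {EmailOpen, PriceTier}.
Backdoor paths from BrandLoyalty to CouponUse:
  P1: BrandLoyalty <- PriceTier -> PriorPurchase -> CouponUse
  P2: BrandLoyalty <- PriceTier -> CouponUse
The empty set is not sufficient: P1 (BrandLoyalty <- PriceTier -> PriorPurchase -> CouponUse) has no collider blocking it and no conditioned non-collider, so it is open.
Try {PriceTier}:
  P1: blocked at fork node PriceTier ∈ conditioning set.
  P2: blocked at fork node PriceTier ∈ conditioning set.
{PriceTier} contains no descendant of BrandLoyalty and blocks every backdoor path.
No other singleton works — e.g. {EmailOpen} leaves P1 open — so {PriceTier} is the unique smallest valid adjustment set.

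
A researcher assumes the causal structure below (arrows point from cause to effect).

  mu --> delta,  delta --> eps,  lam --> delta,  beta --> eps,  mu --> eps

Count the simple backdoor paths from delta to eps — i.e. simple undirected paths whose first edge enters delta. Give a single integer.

A backdoor path from delta to eps is any simple undirected path whose first edge points into delta (i.e. leaves delta via a parent).
Parents of delta: {lam, mu}.
Enumerating:
  P1: delta <- mu -> eps
That exhausts the simple backdoor paths. Count: 1.

1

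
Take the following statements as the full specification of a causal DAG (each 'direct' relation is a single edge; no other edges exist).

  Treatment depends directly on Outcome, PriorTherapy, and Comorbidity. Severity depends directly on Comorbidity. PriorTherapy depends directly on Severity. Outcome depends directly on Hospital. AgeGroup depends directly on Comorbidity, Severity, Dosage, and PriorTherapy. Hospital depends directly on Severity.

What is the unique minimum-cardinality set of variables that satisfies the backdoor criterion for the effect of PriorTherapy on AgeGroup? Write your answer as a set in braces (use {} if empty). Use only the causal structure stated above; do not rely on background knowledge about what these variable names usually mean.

Variables eligible for adjustment (non-descendants of PriorTherapy, excluding PriorTherapy and AgeGroup): {Comorbidity, Dosage, Hospital, Outcome, Severity}.
Backdoor paths from PriorTherapy to AgeGroup:
  P1: PriorTherapy <- Severity <- Comorbidity -> AgeGroup
  P2: PriorTherapy <- Severity -> AgeGroup
  P3: PriorTherapy <- Severity -> Hospital -> Outcome -> Treatment <- Comorbidity -> AgeGroup
The empty set is not sufficient: P1 (PriorTherapy <- Severity <- Comorbidity -> AgeGroup) has no collider blocking it and no conditioned non-collider, so it is open.
Try {Severity}:
  P1: blocked at chain node Severity ∈ conditioning set.
  P2: blocked at fork node Severity ∈ conditioning set.
  P3: blocked at fork node Severity ∈ conditioning set.
{Severity} contains no descendant of PriorTherapy and blocks every backdoor path.
No other singleton works — e.g. {Comorbidity} leaves P2 open — so {Severity} is the unique smallest valid adjustment set.

{Severity}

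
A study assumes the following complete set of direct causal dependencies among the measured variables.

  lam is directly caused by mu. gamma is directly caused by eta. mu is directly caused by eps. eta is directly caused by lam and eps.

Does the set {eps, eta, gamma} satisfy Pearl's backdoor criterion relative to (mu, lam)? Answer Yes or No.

No

Backdoor paths from mu to lam (paths whose first edge points into mu):
  P1: mu <- eps -> eta <- lam
Condition 1 (no descendant of mu in the set): FAILS — eta and gamma are descendants of mu.
Condition 2 (every backdoor path blocked by {eps, eta, gamma}):
  P1: blocked at fork node eps ∈ conditioning set.
{eps, eta, gamma} does not satisfy the backdoor criterion.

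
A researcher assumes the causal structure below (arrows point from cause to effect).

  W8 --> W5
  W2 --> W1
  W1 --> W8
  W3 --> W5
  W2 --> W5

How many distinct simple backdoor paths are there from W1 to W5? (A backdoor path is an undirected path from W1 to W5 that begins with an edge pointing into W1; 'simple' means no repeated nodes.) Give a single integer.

1

A backdoor path from W1 to W5 is any simple undirected path whose first edge points into W1 (i.e. leaves W1 via a parent).
Parents of W1: {W2}.
Enumerating:
  P1: W1 <- W2 -> W5
That exhausts the simple backdoor paths. Count: 1.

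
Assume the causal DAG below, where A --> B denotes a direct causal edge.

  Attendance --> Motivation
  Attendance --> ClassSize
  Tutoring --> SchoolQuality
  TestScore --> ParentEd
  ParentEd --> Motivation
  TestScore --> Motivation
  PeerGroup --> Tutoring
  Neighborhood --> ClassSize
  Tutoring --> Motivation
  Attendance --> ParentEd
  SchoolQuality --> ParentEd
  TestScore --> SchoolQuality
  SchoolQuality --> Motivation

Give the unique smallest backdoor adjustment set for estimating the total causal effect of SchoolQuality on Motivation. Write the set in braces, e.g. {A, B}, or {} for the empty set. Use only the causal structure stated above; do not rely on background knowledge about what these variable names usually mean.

Variables eligible for adjustment (non-descendants of SchoolQuality, excluding SchoolQuality and Motivation): {Attendance, ClassSize, Neighborhood, PeerGroup, TestScore, Tutoring}.
Backdoor paths from SchoolQuality to Motivation:
  P1: SchoolQuality <- TestScore -> ParentEd <- Attendance -> Motivation
  P2: SchoolQuality <- TestScore -> ParentEd -> Motivation
  P3: SchoolQuality <- TestScore -> Motivation
  P4: SchoolQuality <- Tutoring -> Motivation
The empty set is not sufficient: P2 (SchoolQuality <- TestScore -> ParentEd -> Motivation) has no collider blocking it and no conditioned non-collider, so it is open.
Try {TestScore, Tutoring}:
  P1: blocked at fork node TestScore ∈ conditioning set.
  P2: blocked at fork node TestScore ∈ conditioning set.
  P3: blocked at fork node TestScore ∈ conditioning set.
  P4: blocked at fork node Tutoring ∈ conditioning set.
{TestScore, Tutoring} contains no descendant of SchoolQuality and blocks every backdoor path.
Every element of {TestScore, Tutoring} is needed (dropping TestScore leaves P2 open; dropping Tutoring leaves P4 open), so no proper subset is valid.
Among all size-2 subsets of the eligible variables, only {TestScore, Tutoring} blocks every backdoor path, so it is the unique smallest valid adjustment set.

{TestScore, Tutoring}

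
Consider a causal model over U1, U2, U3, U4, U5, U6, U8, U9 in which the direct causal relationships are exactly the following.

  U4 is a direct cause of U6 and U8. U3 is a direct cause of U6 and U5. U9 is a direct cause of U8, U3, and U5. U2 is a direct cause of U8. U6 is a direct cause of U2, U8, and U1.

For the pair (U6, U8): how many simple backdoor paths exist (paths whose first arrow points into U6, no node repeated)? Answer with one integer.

3

A backdoor path from U6 to U8 is any simple undirected path whose first edge points into U6 (i.e. leaves U6 via a parent).
Parents of U6: {U3, U4}.
Enumerating:
  P1: U6 <- U4 -> U8
  P2: U6 <- U3 <- U9 -> U8
  P3: U6 <- U3 -> U5 <- U9 -> U8
That exhausts the simple backdoor paths. Count: 3.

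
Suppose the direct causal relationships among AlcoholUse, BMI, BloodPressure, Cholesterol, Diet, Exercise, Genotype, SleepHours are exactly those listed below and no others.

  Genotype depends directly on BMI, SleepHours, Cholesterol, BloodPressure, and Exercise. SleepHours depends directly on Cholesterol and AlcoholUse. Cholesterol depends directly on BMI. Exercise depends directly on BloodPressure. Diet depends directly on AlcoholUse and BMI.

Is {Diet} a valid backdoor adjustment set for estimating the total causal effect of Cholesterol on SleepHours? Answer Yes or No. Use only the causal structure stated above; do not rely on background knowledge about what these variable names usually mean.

Backdoor paths from Cholesterol to SleepHours (paths whose first edge points into Cholesterol):
  P1: Cholesterol <- BMI -> Diet <- AlcoholUse -> SleepHours
  P2: Cholesterol <- BMI -> Genotype <- SleepHours
Condition 1 (no descendant of Cholesterol in the set): holds — descendants of Cholesterol are {Genotype, SleepHours}; none are in {Diet}.
Condition 2 (every backdoor path blocked by {Diet}):
  P1: open — collider(s) Diet are conditioned on (or have a conditioned descendant) and no non-collider on the path is in the set.
  P2: blocked at collider Genotype (neither it nor any descendant is in the conditioning set).
{Diet} does not satisfy the backdoor criterion.

No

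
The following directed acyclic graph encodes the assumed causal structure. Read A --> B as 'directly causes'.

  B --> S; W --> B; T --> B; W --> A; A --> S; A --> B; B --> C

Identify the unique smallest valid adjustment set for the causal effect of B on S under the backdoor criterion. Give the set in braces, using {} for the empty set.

{A}

Variables eligible for adjustment (non-descendants of B, excluding B and S): {A, T, W}.
Backdoor paths from B to S:
  P1: B <- W -> A -> S
  P2: B <- A -> S
The empty set is not sufficient: P1 (B <- W -> A -> S) has no collider blocking it and no conditioned non-collider, so it is open.
Try {A}:
  P1: blocked at chain node A ∈ conditioning set.
  P2: blocked at fork node A ∈ conditioning set.
{A} contains no descendant of B and blocks every backdoor path.
No other singleton works — e.g. {T} leaves P1 open — so {A} is the unique smallest valid adjustment set.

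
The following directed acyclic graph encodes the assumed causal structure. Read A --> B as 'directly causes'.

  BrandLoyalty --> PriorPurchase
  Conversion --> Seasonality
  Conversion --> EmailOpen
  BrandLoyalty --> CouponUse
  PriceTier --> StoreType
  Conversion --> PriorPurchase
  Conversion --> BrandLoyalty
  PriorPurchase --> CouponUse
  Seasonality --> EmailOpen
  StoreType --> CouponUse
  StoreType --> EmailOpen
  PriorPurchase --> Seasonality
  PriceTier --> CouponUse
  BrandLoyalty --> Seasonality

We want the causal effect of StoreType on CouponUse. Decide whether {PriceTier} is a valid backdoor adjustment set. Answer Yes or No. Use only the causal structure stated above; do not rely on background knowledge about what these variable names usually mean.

Yes

Backdoor paths from StoreType to CouponUse (paths whose first edge points into StoreType):
  P1: StoreType <- PriceTier -> CouponUse
Condition 1 (no descendant of StoreType in the set): holds — descendants of StoreType are {CouponUse, EmailOpen}; none are in {PriceTier}.
Condition 2 (every backdoor path blocked by {PriceTier}):
  P1: blocked at fork node PriceTier ∈ conditioning set.
{PriceTier} satisfies the backdoor criterion.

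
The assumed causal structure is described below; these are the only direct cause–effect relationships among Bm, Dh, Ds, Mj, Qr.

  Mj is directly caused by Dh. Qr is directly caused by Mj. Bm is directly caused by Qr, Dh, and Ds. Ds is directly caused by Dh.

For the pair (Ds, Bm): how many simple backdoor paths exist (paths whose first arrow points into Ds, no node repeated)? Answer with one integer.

2

A backdoor path from Ds to Bm is any simple undirected path whose first edge points into Ds (i.e. leaves Ds via a parent).
Parents of Ds: {Dh}.
Enumerating:
  P1: Ds <- Dh -> Mj -> Qr -> Bm
  P2: Ds <- Dh -> Bm
That exhausts the simple backdoor paths. Count: 2.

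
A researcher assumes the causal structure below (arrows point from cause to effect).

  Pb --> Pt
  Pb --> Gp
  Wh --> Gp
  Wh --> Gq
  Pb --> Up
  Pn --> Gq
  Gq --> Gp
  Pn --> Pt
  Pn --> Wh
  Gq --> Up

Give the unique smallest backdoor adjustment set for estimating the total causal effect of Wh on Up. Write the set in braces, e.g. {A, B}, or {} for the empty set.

Variables eligible for adjustment (non-descendants of Wh, excluding Wh and Up): {Pb, Pn, Pt}.
Backdoor paths from Wh to Up:
  P1: Wh <- Pn -> Gq -> Up
  P2: Wh <- Pn -> Gq -> Gp <- Pb -> Up
  P3: Wh <- Pn -> Pt <- Pb -> Up
  P4: Wh <- Pn -> Pt <- Pb -> Gp <- Gq -> Up
The empty set is not sufficient: P1 (Wh <- Pn -> Gq -> Up) has no collider blocking it and no conditioned non-collider, so it is open.
Try {Pn}:
  P1: blocked at fork node Pn ∈ conditioning set.
  P2: blocked at fork node Pn ∈ conditioning set.
  P3: blocked at fork node Pn ∈ conditioning set.
  P4: blocked at fork node Pn ∈ conditioning set.
{Pn} contains no descendant of Wh and blocks every backdoor path.
No other singleton works — e.g. {Pb} leaves P1 open — so {Pn} is the unique smallest valid adjustment set.

{Pn}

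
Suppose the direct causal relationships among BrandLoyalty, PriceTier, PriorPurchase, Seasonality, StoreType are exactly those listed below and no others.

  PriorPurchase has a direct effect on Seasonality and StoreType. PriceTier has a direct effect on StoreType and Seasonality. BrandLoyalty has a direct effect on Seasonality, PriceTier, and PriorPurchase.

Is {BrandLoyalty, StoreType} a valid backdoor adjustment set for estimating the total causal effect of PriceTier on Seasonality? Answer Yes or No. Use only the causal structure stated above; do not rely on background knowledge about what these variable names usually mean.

No

Backdoor paths from PriceTier to Seasonality (paths whose first edge points into PriceTier):
  P1: PriceTier <- BrandLoyalty -> PriorPurchase -> Seasonality
  P2: PriceTier <- BrandLoyalty -> Seasonality
Condition 1 (no descendant of PriceTier in the set): FAILS — StoreType is a descendant of PriceTier.
Condition 2 (every backdoor path blocked by {BrandLoyalty, StoreType}):
  P1: blocked at fork node BrandLoyalty ∈ conditioning set.
  P2: blocked at fork node BrandLoyalty ∈ conditioning set.
{BrandLoyalty, StoreType} does not satisfy the backdoor criterion.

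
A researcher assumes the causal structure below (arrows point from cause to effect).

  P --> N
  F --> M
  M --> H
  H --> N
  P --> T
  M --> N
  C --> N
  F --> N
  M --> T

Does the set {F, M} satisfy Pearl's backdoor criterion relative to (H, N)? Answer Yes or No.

Yes

Backdoor paths from H to N (paths whose first edge points into H):
  P1: H <- M <- F -> N
  P2: H <- M -> T <- P -> N
  P3: H <- M -> N
Condition 1 (no descendant of H in the set): holds — descendants of H are {N}; none are in {F, M}.
Condition 2 (every backdoor path blocked by {F, M}):
  P1: blocked at chain node M ∈ conditioning set.
  P2: blocked at fork node M ∈ conditioning set.
  P3: blocked at fork node M ∈ conditioning set.
{F, M} satisfies the backdoor criterion.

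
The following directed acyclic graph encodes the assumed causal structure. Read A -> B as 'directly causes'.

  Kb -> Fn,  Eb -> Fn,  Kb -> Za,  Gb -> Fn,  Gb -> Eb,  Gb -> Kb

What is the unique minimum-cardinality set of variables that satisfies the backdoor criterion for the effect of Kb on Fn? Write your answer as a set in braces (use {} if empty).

Variables eligible for adjustment (non-descendants of Kb, excluding Kb and Fn): {Eb, Gb}.
Backdoor paths from Kb to Fn:
  P1: Kb <- Gb -> Eb -> Fn
  P2: Kb <- Gb -> Fn
The empty set is not sufficient: P1 (Kb <- Gb -> Eb -> Fn) has no collider blocking it and no conditioned non-collider, so it is open.
Try {Gb}:
  P1: blocked at fork node Gb ∈ conditioning set.
  P2: blocked at fork node Gb ∈ conditioning set.
{Gb} contains no descendant of Kb and blocks every backdoor path.
No other singleton works — e.g. {Eb} leaves P2 open — so {Gb} is the unique smallest valid adjustment set.

{Gb}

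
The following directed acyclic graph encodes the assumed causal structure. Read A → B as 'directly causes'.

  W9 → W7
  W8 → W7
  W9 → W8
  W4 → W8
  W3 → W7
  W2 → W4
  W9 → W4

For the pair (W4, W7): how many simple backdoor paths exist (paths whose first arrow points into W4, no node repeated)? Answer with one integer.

2

A backdoor path from W4 to W7 is any simple undirected path whose first edge points into W4 (i.e. leaves W4 via a parent).
Parents of W4: {W2, W9}.
Enumerating:
  P1: W4 <- W9 -> W8 -> W7
  P2: W4 <- W9 -> W7
That exhausts the simple backdoor paths. Count: 2.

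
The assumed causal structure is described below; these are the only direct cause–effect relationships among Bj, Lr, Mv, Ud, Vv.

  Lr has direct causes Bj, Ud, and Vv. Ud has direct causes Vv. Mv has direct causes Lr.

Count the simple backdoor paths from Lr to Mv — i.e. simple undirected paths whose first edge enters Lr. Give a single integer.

A backdoor path from Lr to Mv is any simple undirected path whose first edge points into Lr (i.e. leaves Lr via a parent).
Parents of Lr: {Bj, Ud, Vv}.
No simple path from any parent of Lr reaches Mv without revisiting Lr, so there are no backdoor paths.

0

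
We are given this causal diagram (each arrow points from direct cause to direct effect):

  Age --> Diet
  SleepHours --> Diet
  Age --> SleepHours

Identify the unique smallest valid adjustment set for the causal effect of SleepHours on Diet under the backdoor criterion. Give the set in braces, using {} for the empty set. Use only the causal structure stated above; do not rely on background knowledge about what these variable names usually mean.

Variables eligible for adjustment (non-descendants of SleepHours, excluding SleepHours and Diet): {Age}.
Backdoor paths from SleepHours to Diet:
  P1: SleepHours <- Age -> Diet
The empty set is not sufficient: P1 (SleepHours <- Age -> Diet) has no collider blocking it and no conditioned non-collider, so it is open.
Try {Age}:
  P1: blocked at fork node Age ∈ conditioning set.
{Age} contains no descendant of SleepHours and blocks every backdoor path.
{Age} is the unique smallest valid adjustment set.

{Age}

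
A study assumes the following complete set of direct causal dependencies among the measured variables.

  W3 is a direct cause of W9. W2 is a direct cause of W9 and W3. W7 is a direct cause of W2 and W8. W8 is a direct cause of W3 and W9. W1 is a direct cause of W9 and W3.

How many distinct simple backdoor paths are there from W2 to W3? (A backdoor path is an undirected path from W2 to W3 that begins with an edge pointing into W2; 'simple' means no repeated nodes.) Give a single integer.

A backdoor path from W2 to W3 is any simple undirected path whose first edge points into W2 (i.e. leaves W2 via a parent).
Parents of W2: {W7}.
Enumerating:
  P1: W2 <- W7 -> W8 -> W3
  P2: W2 <- W7 -> W8 -> W9 <- W1 -> W3
  P3: W2 <- W7 -> W8 -> W9 <- W3
That exhausts the simple backdoor paths. Count: 3.

3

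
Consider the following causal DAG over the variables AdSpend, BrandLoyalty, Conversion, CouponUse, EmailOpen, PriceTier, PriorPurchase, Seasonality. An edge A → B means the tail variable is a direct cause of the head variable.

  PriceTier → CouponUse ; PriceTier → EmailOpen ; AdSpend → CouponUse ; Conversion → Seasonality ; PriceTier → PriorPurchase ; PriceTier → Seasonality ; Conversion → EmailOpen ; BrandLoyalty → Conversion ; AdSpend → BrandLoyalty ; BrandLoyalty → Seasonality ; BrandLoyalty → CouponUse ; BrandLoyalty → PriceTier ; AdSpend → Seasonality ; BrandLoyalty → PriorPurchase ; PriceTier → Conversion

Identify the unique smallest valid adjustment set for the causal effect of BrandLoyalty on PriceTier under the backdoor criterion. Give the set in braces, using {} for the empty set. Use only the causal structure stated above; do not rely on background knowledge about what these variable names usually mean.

Variables eligible for adjustment (non-descendants of BrandLoyalty, excluding BrandLoyalty and PriceTier): {AdSpend}.
Backdoor paths from BrandLoyalty to PriceTier:
  P1: BrandLoyalty <- AdSpend -> CouponUse <- PriceTier
  P2: BrandLoyalty <- AdSpend -> Seasonality <- PriceTier
  P3: BrandLoyalty <- AdSpend -> Seasonality <- Conversion <- PriceTier
  P4: BrandLoyalty <- AdSpend -> Seasonality <- Conversion -> EmailOpen <- PriceTier
Each backdoor path contains an unconditioned collider, so every path is already blocked with the empty conditioning set:
  P1: blocked at collider CouponUse (neither it nor any descendant is in the conditioning set).
  P2: blocked at collider Seasonality (neither it nor any descendant is in the conditioning set).
  P3: blocked at collider Seasonality (neither it nor any descendant is in the conditioning set).
  P4: blocked at collider Seasonality (neither it nor any descendant is in the conditioning set).
The empty set is therefore the unique smallest valid set.

{}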